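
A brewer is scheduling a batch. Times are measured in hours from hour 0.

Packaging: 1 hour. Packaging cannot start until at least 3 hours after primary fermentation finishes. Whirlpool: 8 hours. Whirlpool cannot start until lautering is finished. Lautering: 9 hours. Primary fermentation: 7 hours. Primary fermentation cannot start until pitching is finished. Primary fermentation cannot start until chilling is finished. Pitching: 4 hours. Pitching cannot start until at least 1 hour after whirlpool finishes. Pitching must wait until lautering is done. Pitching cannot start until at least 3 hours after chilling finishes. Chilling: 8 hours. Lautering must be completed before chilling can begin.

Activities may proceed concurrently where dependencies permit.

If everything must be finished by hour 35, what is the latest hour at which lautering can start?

0

Nothing follows packaging; the deadline of hour 35 is its only limit. It must start by 35 − 1 = hour 34.
Primary fermentation feeds into packaging (must start by hour 34, minus 3-hour gap → hour 31); so primary fermentation must finish by hour 31 and therefore start by hour 24.
Pitching has to be done before primary fermentation (must start by hour 24). That means finishing by hour 24, i.e. starting by 24 − 4 = hour 20.
Since pitching (must start by hour 20, minus 1-hour gap → hour 19) depends on it, whirlpool must finish by hour 19. Backing off its 8-hour duration gives a latest start of hour 11.
Chilling has several dependents: pitching (must start by hour 20, minus 3-hour gap → hour 17); primary fermentation (must start by hour 24). The earliest of those limits is hour 17, so chilling must start by 17 − 8 = hour 9.
For lautering: whirlpool (must start by hour 11); chilling (must start by hour 9); pitching (must start by hour 20). The most restrictive is hour 9; with a 9-hour duration, lautering must start by hour 0.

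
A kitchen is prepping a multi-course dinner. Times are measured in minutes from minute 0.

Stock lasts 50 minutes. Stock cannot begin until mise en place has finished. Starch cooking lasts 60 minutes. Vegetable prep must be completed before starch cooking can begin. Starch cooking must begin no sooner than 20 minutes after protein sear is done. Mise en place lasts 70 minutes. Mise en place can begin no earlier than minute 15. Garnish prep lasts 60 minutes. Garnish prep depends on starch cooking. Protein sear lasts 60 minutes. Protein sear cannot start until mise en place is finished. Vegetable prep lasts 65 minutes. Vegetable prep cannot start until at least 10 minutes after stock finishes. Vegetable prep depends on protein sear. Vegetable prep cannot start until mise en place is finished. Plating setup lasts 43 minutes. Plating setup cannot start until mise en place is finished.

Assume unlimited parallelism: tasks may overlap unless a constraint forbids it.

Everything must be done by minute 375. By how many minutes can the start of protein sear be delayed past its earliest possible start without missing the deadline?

45

Mise en place waits on its own release at minute 15, so it starts at minute 15 and finishes at 15 + 70 = minute 85.
Protein sear cannot begin until mise en place (finishes minute 85). It runs from minute 85 to 85 + 60 = minute 145.

Working backward from the deadline:
Nothing follows garnish prep; the deadline of minute 375 is its only limit. It must start by 375 − 60 = minute 315.
Since garnish prep (must start by minute 315) depends on it, starch cooking must finish by minute 315. Backing off its 60-minute duration gives a latest start of minute 255.
Since starch cooking (must start by minute 255) depends on it, vegetable prep must finish by minute 255. Backing off its 65-minute duration gives a latest start of minute 190.
Protein sear has several dependents: vegetable prep (must start by minute 190); starch cooking (must start by minute 255, minus 20-minute gap → minute 235). The earliest of those limits is minute 190, so protein sear must start by 190 − 60 = minute 130.
So protein sear can start as early as minute 85 and as late as minute 130, giving 130 − 85 = 45 minutes of slack.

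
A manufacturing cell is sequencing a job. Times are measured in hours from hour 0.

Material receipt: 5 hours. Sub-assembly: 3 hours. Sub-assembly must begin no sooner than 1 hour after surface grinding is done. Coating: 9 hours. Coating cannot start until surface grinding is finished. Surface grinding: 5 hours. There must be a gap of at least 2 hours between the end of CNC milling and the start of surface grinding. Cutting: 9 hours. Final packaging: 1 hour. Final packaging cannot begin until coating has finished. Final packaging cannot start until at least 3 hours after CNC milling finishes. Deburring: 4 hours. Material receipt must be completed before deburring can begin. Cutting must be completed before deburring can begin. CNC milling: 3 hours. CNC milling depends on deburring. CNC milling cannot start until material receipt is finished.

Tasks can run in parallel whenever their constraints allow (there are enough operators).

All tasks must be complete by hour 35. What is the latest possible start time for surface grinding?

Final packaging has no dependents, so it just needs to finish by hour 35. Starting by 35 − 1 = hour 34 achieves that.
Coating must finish before final packaging (must start by hour 34). With a 9-hour duration, coating must start by 34 − 9 = hour 25.
Sub-assembly must finish by hour 35; it takes 3 hours, so it must start by 35 − 3 = hour 32.
Surface grinding feeds coating (must start by hour 25); sub-assembly (must start by hour 32, minus 1-hour gap → hour 31). Taking the minimum, surface grinding must finish by hour 25 and start by 25 − 5 = hour 20.

20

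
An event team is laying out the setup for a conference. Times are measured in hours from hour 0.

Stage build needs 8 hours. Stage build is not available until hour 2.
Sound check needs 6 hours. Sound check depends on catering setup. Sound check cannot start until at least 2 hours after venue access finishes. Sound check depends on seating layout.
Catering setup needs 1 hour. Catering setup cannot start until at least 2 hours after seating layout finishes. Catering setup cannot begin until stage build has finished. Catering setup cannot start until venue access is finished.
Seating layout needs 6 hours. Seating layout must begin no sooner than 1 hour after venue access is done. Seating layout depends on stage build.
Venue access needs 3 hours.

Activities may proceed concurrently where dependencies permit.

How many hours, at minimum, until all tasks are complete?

25

Stage build waits on its own release at hour 2, so it starts at hour 2 and finishes at 2 + 8 = hour 10.
Venue access has no prerequisites, so it starts at hour 0 and finishes at hour 3.
For seating layout: venue access (finishes hour 3, plus 1-hour gap → hour 4); stage build (finishes hour 10). Taking the maximum gives a start of hour 10, and it finishes at 10 + 6 = hour 16.
Catering setup has to wait for seating layout (finishes hour 16, plus 2-hour gap → hour 18); stage build (finishes hour 10); venue access (finishes hour 3). The latest of these is hour 18, so catering setup runs hour 18 to 18 + 1 = hour 19.
Sound check cannot start until catering setup (finishes hour 19); venue access (finishes hour 3, plus 2-hour gap → hour 5); seating layout (finishes hour 16). The controlling bound is hour 19, so sound check finishes at 19 + 6 = hour 25.
All tasks are finished once the last one completes. Finish times: Venue access at 3, Stage build at 10, Seating layout at 16, Catering setup at 19, Sound check at 25. The latest is hour 25.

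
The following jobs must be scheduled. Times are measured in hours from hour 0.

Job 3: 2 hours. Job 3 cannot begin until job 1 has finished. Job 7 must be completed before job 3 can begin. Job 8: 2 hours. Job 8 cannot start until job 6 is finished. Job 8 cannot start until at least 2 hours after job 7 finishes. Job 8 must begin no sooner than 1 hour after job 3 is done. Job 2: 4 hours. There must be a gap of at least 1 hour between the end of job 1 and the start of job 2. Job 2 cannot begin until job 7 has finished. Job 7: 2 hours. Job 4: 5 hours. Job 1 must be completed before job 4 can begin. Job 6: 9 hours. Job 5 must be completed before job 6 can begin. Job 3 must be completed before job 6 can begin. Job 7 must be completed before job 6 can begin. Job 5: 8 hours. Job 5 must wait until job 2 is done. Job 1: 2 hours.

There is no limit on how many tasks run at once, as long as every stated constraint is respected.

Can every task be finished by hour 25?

Nothing blocks job 7, so it runs from hour 0 to hour 2.
Job 1 can start immediately at hour 0; it finishes at hour 2.
Job 4 waits on job 1 (finishes hour 2), so it starts at hour 2 and finishes at 2 + 5 = hour 7.
Job 3 needs all of job 1 (finishes hour 2); job 7 (finishes hour 2). That puts its earliest start at hour 2; it finishes at 2 + 2 = hour 4.
Job 2 cannot start until job 1 (finishes hour 2, plus 1-hour gap → hour 3); job 7 (finishes hour 2). The controlling bound is hour 3, so job 2 finishes at 3 + 4 = hour 7.
Job 5 cannot begin until job 2 (finishes hour 7). It runs from hour 7 to 7 + 8 = hour 15.
For job 6: job 5 (finishes hour 15); job 3 (finishes hour 4); job 7 (finishes hour 2). Taking the maximum gives a start of hour 15, and it finishes at 15 + 9 = hour 24.
For job 8: job 6 (finishes hour 24); job 7 (finishes hour 2, plus 2-hour gap → hour 4); job 3 (finishes hour 4, plus 1-hour gap → hour 5). Taking the maximum gives a start of hour 24, and it finishes at 24 + 2 = hour 26.
The earliest everything can be done is hour 26, which is after the deadline of 25, so it is not possible.

No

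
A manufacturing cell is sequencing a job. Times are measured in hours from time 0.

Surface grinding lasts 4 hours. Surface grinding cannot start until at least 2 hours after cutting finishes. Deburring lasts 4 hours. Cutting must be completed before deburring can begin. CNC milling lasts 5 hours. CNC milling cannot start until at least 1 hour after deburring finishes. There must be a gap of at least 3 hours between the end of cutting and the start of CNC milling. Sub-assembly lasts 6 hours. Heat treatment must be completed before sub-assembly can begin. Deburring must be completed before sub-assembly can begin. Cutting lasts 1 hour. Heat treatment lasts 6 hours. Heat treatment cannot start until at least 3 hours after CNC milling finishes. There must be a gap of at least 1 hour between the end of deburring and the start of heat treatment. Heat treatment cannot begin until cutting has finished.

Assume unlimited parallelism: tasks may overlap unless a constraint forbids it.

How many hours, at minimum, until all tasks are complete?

Nothing blocks cutting, so it runs from hour 0 to hour 1.
Surface grinding cannot begin until cutting (finishes hour 1, plus 2-hour gap → hour 3). It runs from hour 3 to 3 + 4 = hour 7.
Deburring cannot begin until cutting (finishes hour 1). It runs from hour 1 to 1 + 4 = hour 5.
For CNC milling: deburring (finishes hour 5, plus 1-hour gap → hour 6); cutting (finishes hour 1, plus 3-hour gap → hour 4). Taking the maximum gives a start of hour 6, and it finishes at 6 + 5 = hour 11.
Heat treatment needs all of CNC milling (finishes hour 11, plus 3-hour gap → hour 14); deburring (finishes hour 5, plus 1-hour gap → hour 6); cutting (finishes hour 1). That puts its earliest start at hour 14; it finishes at 14 + 6 = hour 20.
Sub-assembly has to wait for heat treatment (finishes hour 20); deburring (finishes hour 5). The latest of these is hour 20, so sub-assembly runs hour 20 to 20 + 6 = hour 26.
All tasks are finished once the last one completes. Finish times: Cutting at 1, Deburring at 5, CNC milling at 11, Heat treatment at 20, Surface grinding at 7, Sub-assembly at 26. The latest is hour 26.

26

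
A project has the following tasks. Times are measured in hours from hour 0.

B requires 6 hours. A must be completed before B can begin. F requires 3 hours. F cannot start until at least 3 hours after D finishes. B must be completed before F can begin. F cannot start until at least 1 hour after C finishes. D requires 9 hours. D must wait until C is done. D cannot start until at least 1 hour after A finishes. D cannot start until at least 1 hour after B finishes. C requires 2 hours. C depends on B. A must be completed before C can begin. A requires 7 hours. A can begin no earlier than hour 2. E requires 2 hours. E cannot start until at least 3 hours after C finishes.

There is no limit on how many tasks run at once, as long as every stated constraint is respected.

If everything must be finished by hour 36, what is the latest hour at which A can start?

6

F has no dependents, so it just needs to finish by hour 36. Starting by 36 − 3 = hour 33 achieves that.
D must finish before F (must start by hour 33, minus 3-hour gap → hour 30). With a 9-hour duration, D must start by 30 − 9 = hour 21.
E has no dependents, so it just needs to finish by hour 36. Starting by 36 − 2 = hour 34 achieves that.
C feeds D (must start by hour 21); E (must start by hour 34, minus 3-hour gap → hour 31); F (must start by hour 33, minus 1-hour gap → hour 32). Taking the minimum, C must finish by hour 21 and start by 21 − 2 = hour 19.
B must finish in time for C (must start by hour 19); D (must start by hour 21, minus 1-hour gap → hour 20); F (must start by hour 33). The tightest is hour 19, so B must start by 19 − 6 = hour 13.
A has several dependents: B (must start by hour 13); C (must start by hour 19); D (must start by hour 21, minus 1-hour gap → hour 20). The earliest of those limits is hour 13, so A must start by 13 − 7 = hour 6.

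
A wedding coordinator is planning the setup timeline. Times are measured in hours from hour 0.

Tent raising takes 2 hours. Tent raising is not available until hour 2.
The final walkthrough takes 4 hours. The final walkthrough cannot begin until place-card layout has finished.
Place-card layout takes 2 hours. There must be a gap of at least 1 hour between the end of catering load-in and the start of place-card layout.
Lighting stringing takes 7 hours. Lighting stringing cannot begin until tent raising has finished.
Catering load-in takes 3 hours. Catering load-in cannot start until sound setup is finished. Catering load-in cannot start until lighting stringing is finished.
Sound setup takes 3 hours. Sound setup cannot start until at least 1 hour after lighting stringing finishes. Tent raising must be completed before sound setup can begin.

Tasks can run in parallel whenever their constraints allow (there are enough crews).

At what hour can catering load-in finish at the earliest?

18

After its own release at hour 2, tent raising can start at hour 2 and finishes at hour 4.
After tent raising (finishes hour 4), lighting stringing can start at hour 4 and finishes at hour 11.
Sound setup cannot start until lighting stringing (finishes hour 11, plus 1-hour gap → hour 12); tent raising (finishes hour 4). The controlling bound is hour 12, so sound setup finishes at 12 + 3 = hour 15.
For catering load-in: sound setup (finishes hour 15); lighting stringing (finishes hour 11). Taking the maximum gives a start of hour 15, and it finishes at 15 + 3 = hour 18.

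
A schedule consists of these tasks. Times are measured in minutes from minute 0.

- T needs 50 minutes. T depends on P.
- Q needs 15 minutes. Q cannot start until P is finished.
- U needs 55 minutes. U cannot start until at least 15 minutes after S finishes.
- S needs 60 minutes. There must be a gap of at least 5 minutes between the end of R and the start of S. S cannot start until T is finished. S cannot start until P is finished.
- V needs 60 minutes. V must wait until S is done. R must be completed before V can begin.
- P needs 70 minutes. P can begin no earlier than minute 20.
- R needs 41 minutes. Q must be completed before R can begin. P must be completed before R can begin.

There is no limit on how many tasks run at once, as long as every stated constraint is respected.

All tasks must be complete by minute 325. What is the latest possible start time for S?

195

U has no dependents, so it just needs to finish by minute 325. Starting by 325 − 55 = minute 270 achieves that.
To finish by minute 325, V (duration 60) must start no later than minute 265.
For S: U (must start by minute 270, minus 15-minute gap → minute 255); V (must start by minute 265). The most restrictive is minute 255; with a 60-minute duration, S must start by minute 195.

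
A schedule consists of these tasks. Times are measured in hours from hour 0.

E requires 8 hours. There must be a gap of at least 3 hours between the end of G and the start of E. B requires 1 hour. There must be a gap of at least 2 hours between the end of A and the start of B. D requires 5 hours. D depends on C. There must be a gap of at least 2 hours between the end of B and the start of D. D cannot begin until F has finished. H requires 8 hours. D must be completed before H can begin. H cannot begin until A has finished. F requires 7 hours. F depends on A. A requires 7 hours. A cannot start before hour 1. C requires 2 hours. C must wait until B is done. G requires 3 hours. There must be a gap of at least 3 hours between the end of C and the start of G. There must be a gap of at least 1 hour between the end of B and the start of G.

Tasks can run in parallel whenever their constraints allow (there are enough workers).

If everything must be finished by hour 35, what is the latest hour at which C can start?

Nothing follows H; the deadline of hour 35 is its only limit. It must start by 35 − 8 = hour 27.
D feeds into H (must start by hour 27); so D must finish by hour 27 and therefore start by hour 22.
Nothing follows E; the deadline of hour 35 is its only limit. It must start by 35 − 8 = hour 27.
Since E (must start by hour 27, minus 3-hour gap → hour 24) depends on it, G must finish by hour 24. Backing off its 3-hour duration gives a latest start of hour 21.
C feeds D (must start by hour 22); G (must start by hour 21, minus 3-hour gap → hour 18). Taking the minimum, C must finish by hour 18 and start by 18 − 2 = hour 16.

16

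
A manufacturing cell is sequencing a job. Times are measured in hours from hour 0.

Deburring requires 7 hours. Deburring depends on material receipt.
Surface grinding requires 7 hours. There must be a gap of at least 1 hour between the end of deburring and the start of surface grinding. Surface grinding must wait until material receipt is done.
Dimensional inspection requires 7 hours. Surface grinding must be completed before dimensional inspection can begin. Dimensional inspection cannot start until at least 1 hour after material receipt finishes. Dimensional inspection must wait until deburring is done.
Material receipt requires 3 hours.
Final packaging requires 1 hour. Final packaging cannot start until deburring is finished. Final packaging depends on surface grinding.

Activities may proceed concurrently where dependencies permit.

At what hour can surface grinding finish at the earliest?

Material receipt has no prerequisites, so it starts at hour 0 and finishes at hour 3.
After material receipt (finishes hour 3), deburring can start at hour 3 and finishes at hour 10.
For surface grinding: deburring (finishes hour 10, plus 1-hour gap → hour 11); material receipt (finishes hour 3). Taking the maximum gives a start of hour 11, and it finishes at 11 + 7 = hour 18.

18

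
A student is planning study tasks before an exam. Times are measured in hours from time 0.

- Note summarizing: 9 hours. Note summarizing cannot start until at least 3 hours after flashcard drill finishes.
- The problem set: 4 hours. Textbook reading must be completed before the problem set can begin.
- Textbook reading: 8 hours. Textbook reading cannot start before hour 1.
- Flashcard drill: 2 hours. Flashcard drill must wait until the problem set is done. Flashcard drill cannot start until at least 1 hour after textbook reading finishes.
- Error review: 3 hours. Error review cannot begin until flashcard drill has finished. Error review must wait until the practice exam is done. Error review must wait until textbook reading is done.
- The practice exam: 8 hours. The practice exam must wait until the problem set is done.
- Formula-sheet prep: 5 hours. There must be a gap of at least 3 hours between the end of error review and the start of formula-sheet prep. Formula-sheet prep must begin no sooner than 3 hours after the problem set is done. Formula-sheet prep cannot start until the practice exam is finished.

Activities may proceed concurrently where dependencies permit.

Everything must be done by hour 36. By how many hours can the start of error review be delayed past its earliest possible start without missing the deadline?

4

After its own release at hour 1, textbook reading can start at hour 1 and finishes at hour 9.
After textbook reading (finishes hour 9), the problem set can start at hour 9 and finishes at hour 13.
After the problem set (finishes hour 13), the practice exam can start at hour 13 and finishes at hour 21.
Flashcard drill cannot start until the problem set (finishes hour 13); textbook reading (finishes hour 9, plus 1-hour gap → hour 10). The controlling bound is hour 13, so flashcard drill finishes at 13 + 2 = hour 15.
Error review cannot start until flashcard drill (finishes hour 15); the practice exam (finishes hour 21); textbook reading (finishes hour 9). The controlling bound is hour 21, so error review finishes at 21 + 3 = hour 24.

Working backward from the deadline:
To finish by hour 36, formula-sheet prep (duration 5) must start no later than hour 31.
Error review feeds into formula-sheet prep (must start by hour 31, minus 3-hour gap → hour 28); so error review must finish by hour 28 and therefore start by hour 25.
So error review can start as early as hour 21 and as late as hour 25, giving 25 − 21 = 4 hours of slack.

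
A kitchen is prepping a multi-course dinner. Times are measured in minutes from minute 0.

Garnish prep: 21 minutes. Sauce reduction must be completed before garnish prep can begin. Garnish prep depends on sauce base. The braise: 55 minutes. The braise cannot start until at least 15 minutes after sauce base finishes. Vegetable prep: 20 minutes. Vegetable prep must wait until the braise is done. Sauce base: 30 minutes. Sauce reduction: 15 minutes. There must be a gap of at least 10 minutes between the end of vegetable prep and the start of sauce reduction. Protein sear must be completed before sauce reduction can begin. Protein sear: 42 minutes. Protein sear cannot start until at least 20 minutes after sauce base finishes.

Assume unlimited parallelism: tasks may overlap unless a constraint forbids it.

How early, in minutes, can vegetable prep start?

Sauce base can start immediately at minute 0; it finishes at minute 30.
After sauce base (finishes minute 30, plus 15-minute gap → minute 45), the braise can start at minute 45 and finishes at minute 100.
Vegetable prep waits on the braise (finishes minute 100), so the earliest it can start is minute 100.

100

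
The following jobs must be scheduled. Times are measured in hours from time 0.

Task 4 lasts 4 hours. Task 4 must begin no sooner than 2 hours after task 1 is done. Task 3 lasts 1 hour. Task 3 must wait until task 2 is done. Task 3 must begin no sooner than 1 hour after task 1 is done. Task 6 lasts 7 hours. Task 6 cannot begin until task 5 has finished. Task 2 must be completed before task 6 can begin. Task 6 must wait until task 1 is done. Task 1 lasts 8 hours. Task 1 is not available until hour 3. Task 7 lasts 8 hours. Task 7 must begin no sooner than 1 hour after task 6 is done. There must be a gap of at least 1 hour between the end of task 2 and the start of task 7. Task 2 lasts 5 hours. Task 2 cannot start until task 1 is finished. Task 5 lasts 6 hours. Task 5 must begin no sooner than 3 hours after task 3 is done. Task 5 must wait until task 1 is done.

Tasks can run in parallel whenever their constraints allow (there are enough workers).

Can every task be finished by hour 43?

Yes

After its own release at hour 3, task 1 can start at hour 3 and finishes at hour 11.
Task 4 cannot begin until task 1 (finishes hour 11, plus 2-hour gap → hour 13). It runs from hour 13 to 13 + 4 = hour 17.
Task 2 waits on task 1 (finishes hour 11), so it starts at hour 11 and finishes at 11 + 5 = hour 16.
Task 3 has to wait for task 2 (finishes hour 16); task 1 (finishes hour 11, plus 1-hour gap → hour 12). The latest of these is hour 16, so task 3 runs hour 16 to 16 + 1 = hour 17.
Task 5 needs all of task 3 (finishes hour 17, plus 3-hour gap → hour 20); task 1 (finishes hour 11). That puts its earliest start at hour 20; it finishes at 20 + 6 = hour 26.
Task 6 has to wait for task 5 (finishes hour 26); task 2 (finishes hour 16); task 1 (finishes hour 11). The latest of these is hour 26, so task 6 runs hour 26 to 26 + 7 = hour 33.
Task 7 cannot start until task 6 (finishes hour 33, plus 1-hour gap → hour 34); task 2 (finishes hour 16, plus 1-hour gap → hour 17). The controlling bound is hour 34, so task 7 finishes at 34 + 8 = hour 42.
Every task is finished by hour 42, which is no later than the deadline of 43, so the schedule is feasible.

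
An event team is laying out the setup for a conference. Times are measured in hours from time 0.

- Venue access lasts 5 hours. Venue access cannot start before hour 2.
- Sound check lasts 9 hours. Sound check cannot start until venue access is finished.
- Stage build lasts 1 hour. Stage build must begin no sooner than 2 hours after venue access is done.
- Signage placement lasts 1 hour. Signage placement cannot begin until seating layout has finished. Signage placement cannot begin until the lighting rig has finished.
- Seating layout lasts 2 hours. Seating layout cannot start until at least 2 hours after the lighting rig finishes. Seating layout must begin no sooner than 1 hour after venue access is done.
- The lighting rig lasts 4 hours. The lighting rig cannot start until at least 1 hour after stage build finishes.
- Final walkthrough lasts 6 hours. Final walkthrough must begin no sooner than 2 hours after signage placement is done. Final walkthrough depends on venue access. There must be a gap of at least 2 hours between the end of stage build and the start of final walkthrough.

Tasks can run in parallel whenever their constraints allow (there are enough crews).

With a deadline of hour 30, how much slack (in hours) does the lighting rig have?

After its own release at hour 2, venue access can start at hour 2 and finishes at hour 7.
Stage build cannot begin until venue access (finishes hour 7, plus 2-hour gap → hour 9). It runs from hour 9 to 9 + 1 = hour 10.
The lighting rig cannot begin until stage build (finishes hour 10, plus 1-hour gap → hour 11). It runs from hour 11 to 11 + 4 = hour 15.

Working backward from the deadline:
Final walkthrough has no dependents, so it just needs to finish by hour 30. Starting by 30 − 6 = hour 24 achieves that.
Signage placement feeds into final walkthrough (must start by hour 24, minus 2-hour gap → hour 22); so signage placement must finish by hour 22 and therefore start by hour 21.
Seating layout must finish before signage placement (must start by hour 21). With a 2-hour duration, seating layout must start by 21 − 2 = hour 19.
The lighting rig must finish in time for seating layout (must start by hour 19, minus 2-hour gap → hour 17); signage placement (must start by hour 21). The tightest is hour 17, so the lighting rig must start by 17 − 4 = hour 13.
So the lighting rig can start as early as hour 11 and as late as hour 13, giving 13 − 11 = 2 hours of slack.

2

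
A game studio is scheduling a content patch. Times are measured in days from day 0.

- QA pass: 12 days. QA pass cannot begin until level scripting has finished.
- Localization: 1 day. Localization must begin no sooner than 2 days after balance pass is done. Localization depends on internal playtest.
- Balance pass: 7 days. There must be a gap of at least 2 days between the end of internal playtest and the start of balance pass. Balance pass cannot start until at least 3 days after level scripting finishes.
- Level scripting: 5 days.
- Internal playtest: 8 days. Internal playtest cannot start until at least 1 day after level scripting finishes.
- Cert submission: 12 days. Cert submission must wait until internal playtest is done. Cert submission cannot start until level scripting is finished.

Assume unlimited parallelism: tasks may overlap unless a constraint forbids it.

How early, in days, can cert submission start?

14

Nothing blocks level scripting, so it runs from day 0 to day 5.
After level scripting (finishes day 5, plus 1-day gap → day 6), internal playtest can start at day 6 and finishes at day 14.
Cert submission waits on internal playtest (finishes day 14); level scripting (finishes day 5). The latest of these is day 14, which is the earliest cert submission can start.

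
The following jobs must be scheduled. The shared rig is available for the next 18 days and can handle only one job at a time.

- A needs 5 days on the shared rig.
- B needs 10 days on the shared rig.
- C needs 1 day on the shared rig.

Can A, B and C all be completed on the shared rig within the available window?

Yes

Running back to back, the jobs need 5 + 10 + 1 = 16 days on the shared rig.
Since 16 ≤ 18, they fit within the window.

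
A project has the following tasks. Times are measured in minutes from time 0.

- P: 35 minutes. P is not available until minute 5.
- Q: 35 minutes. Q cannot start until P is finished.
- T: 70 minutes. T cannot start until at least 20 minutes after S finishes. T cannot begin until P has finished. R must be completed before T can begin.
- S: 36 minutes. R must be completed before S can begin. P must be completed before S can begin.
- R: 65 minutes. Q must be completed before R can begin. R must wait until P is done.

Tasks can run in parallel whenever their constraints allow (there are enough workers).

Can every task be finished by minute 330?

Yes

P waits on its own release at minute 5, so it starts at minute 5 and finishes at 5 + 35 = minute 40.
After P (finishes minute 40), Q can start at minute 40 and finishes at minute 75.
R needs all of Q (finishes minute 75); P (finishes minute 40). That puts its earliest start at minute 75; it finishes at 75 + 65 = minute 140.
S cannot start until R (finishes minute 140); P (finishes minute 40). The controlling bound is minute 140, so S finishes at 140 + 36 = minute 176.
T cannot start until S (finishes minute 176, plus 20-minute gap → minute 196); P (finishes minute 40); R (finishes minute 140). The controlling bound is minute 196, so T finishes at 196 + 70 = minute 266.
Every task is finished by minute 266, which is no later than the deadline of 330, so the schedule is feasible.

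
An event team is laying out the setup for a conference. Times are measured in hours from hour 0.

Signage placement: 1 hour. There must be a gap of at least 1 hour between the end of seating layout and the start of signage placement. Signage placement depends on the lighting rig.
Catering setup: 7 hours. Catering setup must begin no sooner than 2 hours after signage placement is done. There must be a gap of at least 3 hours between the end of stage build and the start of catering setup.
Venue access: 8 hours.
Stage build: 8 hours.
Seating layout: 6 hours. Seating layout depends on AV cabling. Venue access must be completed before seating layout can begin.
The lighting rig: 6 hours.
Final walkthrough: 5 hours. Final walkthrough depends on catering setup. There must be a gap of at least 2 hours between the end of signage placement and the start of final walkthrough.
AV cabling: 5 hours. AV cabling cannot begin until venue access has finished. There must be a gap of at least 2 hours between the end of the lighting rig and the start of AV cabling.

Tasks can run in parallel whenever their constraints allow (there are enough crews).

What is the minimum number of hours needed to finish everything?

The lighting rig can start immediately at hour 0; it finishes at hour 6.
Stage build can start immediately at hour 0; it finishes at hour 8.
Venue access can start immediately at hour 0; it finishes at hour 8.
AV cabling cannot start until venue access (finishes hour 8); the lighting rig (finishes hour 6, plus 2-hour gap → hour 8). The controlling bound is hour 8, so AV cabling finishes at 8 + 5 = hour 13.
For seating layout: AV cabling (finishes hour 13); venue access (finishes hour 8). Taking the maximum gives a start of hour 13, and it finishes at 13 + 6 = hour 19.
Signage placement cannot start until seating layout (finishes hour 19, plus 1-hour gap → hour 20); the lighting rig (finishes hour 6). The controlling bound is hour 20, so signage placement finishes at 20 + 1 = hour 21.
Catering setup has to wait for signage placement (finishes hour 21, plus 2-hour gap → hour 23); stage build (finishes hour 8, plus 3-hour gap → hour 11). The latest of these is hour 23, so catering setup runs hour 23 to 23 + 7 = hour 30.
Final walkthrough cannot start until catering setup (finishes hour 30); signage placement (finishes hour 21, plus 2-hour gap → hour 23). The controlling bound is hour 30, so final walkthrough finishes at 30 + 5 = hour 35.
All tasks are finished once the last one completes. Finish times: Venue access at 8, Stage build at 8, The lighting rig at 6, AV cabling at 13, Seating layout at 19, Signage placement at 21, Catering setup at 30, Final walkthrough at 35. The latest is hour 35.

35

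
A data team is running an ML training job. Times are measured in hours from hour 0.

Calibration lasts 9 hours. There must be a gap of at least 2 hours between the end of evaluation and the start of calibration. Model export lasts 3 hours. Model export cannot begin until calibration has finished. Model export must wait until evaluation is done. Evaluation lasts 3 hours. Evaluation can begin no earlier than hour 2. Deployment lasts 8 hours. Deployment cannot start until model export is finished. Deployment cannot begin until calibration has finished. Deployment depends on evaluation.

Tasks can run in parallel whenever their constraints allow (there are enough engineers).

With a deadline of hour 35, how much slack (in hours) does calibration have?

8

After its own release at hour 2, evaluation can start at hour 2 and finishes at hour 5.
Calibration waits on evaluation (finishes hour 5, plus 2-hour gap → hour 7), so it starts at hour 7 and finishes at 7 + 9 = hour 16.

Working backward from the deadline:
Nothing follows deployment; the deadline of hour 35 is its only limit. It must start by 35 − 8 = hour 27.
Model export must finish before deployment (must start by hour 27). With a 3-hour duration, model export must start by 27 − 3 = hour 24.
Calibration feeds model export (must start by hour 24); deployment (must start by hour 27). Taking the minimum, calibration must finish by hour 24 and start by 24 − 9 = hour 15.
So calibration can start as early as hour 7 and as late as hour 15, giving 15 − 7 = 8 hours of slack.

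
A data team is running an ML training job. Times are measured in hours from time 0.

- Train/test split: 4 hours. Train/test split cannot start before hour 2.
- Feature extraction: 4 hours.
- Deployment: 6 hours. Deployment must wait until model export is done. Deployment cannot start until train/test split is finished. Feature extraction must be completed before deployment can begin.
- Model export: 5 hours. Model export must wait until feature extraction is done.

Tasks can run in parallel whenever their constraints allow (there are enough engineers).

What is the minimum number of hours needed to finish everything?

15

After its own release at hour 2, train/test split can start at hour 2 and finishes at hour 6.
Nothing blocks feature extraction, so it runs from hour 0 to hour 4.
After feature extraction (finishes hour 4), model export can start at hour 4 and finishes at hour 9.
For deployment: model export (finishes hour 9); train/test split (finishes hour 6); feature extraction (finishes hour 4). Taking the maximum gives a start of hour 9, and it finishes at 9 + 6 = hour 15.
All tasks are finished once the last one completes. Finish times: Feature extraction at 4, Train/test split at 6, Model export at 9, Deployment at 15. The latest is hour 15.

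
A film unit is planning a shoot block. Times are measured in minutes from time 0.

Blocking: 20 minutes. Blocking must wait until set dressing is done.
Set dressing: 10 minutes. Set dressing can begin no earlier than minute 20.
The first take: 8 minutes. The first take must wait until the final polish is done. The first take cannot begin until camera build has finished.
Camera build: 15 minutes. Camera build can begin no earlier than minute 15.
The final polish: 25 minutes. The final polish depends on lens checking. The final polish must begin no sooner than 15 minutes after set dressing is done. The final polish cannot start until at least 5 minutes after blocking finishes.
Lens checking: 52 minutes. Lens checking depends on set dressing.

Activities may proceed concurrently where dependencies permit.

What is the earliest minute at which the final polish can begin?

Set dressing waits on its own release at minute 20, so it starts at minute 20 and finishes at 20 + 10 = minute 30.
Blocking cannot begin until set dressing (finishes minute 30). It runs from minute 30 to 30 + 20 = minute 50.
Lens checking waits on set dressing (finishes minute 30), so it starts at minute 30 and finishes at 30 + 52 = minute 82.
The final polish waits on lens checking (finishes minute 82); set dressing (finishes minute 30, plus 15-minute gap → minute 45); blocking (finishes minute 50, plus 5-minute gap → minute 55). The latest of these is minute 82, which is the earliest the final polish can start.

82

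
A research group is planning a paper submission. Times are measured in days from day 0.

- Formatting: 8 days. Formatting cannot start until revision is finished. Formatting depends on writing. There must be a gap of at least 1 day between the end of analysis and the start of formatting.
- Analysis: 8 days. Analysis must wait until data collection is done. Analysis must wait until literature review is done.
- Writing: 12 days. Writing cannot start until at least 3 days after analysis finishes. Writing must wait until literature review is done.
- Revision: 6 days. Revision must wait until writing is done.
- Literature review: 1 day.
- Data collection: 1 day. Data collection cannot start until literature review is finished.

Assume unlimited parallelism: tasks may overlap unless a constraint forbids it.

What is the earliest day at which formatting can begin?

31

Nothing blocks literature review, so it runs from day 0 to day 1.
Data collection waits on literature review (finishes day 1), so it starts at day 1 and finishes at 1 + 1 = day 2.
Analysis has to wait for data collection (finishes day 2); literature review (finishes day 1). The latest of these is day 2, so analysis runs day 2 to 2 + 8 = day 10.
Writing cannot start until analysis (finishes day 10, plus 3-day gap → day 13); literature review (finishes day 1). The controlling bound is day 13, so writing finishes at 13 + 12 = day 25.
After writing (finishes day 25), revision can start at day 25 and finishes at day 31.
Formatting waits on revision (finishes day 31); writing (finishes day 25); analysis (finishes day 10, plus 1-day gap → day 11). The latest of these is day 31, which is the earliest formatting can start.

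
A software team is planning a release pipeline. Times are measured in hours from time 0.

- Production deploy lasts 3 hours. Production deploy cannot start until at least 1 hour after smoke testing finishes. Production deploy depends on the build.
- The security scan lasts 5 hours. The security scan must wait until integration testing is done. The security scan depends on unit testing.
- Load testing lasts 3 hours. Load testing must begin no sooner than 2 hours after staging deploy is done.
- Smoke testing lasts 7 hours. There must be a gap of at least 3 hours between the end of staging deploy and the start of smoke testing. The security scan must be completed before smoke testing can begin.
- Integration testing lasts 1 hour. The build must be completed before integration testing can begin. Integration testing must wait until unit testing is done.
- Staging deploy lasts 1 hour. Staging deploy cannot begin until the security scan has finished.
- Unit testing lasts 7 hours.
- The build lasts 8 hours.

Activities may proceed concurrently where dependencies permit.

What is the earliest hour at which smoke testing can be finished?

Nothing blocks unit testing, so it runs from hour 0 to hour 7.
The build can start immediately at hour 0; it finishes at hour 8.
Integration testing has to wait for the build (finishes hour 8); unit testing (finishes hour 7). The latest of these is hour 8, so integration testing runs hour 8 to 8 + 1 = hour 9.
The security scan has to wait for integration testing (finishes hour 9); unit testing (finishes hour 7). The latest of these is hour 9, so the security scan runs hour 9 to 9 + 5 = hour 14.
After the security scan (finishes hour 14), staging deploy can start at hour 14 and finishes at hour 15.
Smoke testing cannot start until staging deploy (finishes hour 15, plus 3-hour gap → hour 18); the security scan (finishes hour 14). The controlling bound is hour 18, so smoke testing finishes at 18 + 7 = hour 25.

25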